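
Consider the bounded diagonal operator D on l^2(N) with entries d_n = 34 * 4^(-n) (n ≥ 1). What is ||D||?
||D|| = 17/2 (attained at n = 1)

For D diagonal, ||D|| = sup_n |d_n|. The sequence d_n = 34 * 4^(-n) is positive and strictly decreasing (ratio 4^(-1) < 1), so the supremum is d_1 = 34/4 = 17/2. Hence ||D|| = 17/2.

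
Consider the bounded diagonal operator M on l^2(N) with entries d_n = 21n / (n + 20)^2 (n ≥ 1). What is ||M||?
||M|| = 21/80 (attained at n = 20)

For M diagonal, ||M|| = sup_n |d_n|. Treat f(x) = 21x / (x + 20)^2 for real x > 0. By the quotient rule, f'(x) = 21(20 - x)/(x + 20)^3, which is positive for x < 20 and negative for x > 20. So f has a unique maximum at x = 20, and since 20 is a positive integer, the supremum over n ≥ 1 is attained at n = 20: d_20 = 21·20/(20 + 20)^2 = 21·20/1600 = 21/80. Hence ||M|| = 21/80.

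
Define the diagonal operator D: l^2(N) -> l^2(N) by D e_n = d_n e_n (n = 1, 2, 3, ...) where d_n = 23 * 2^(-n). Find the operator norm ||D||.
||D|| = 23/2 (attained at n = 1)

For D diagonal, ||D|| = sup_n |d_n|. The sequence d_n = 23 * 2^(-n) is positive and strictly decreasing (ratio 2^(-1) < 1), so the supremum is d_1 = 23/2. Hence ||D|| = 23/2.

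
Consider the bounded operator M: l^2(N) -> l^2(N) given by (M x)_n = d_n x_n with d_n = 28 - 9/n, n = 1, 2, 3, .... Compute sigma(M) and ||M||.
sigma(M) = {28 - 9/n : n ≥ 1} ∪ {28}; ||M|| = 28

A bounded diagonal operator on l^2 with diagonal entries d_n has spectrum equal to the closure of {d_n : n ≥ 1}: every d_n is an eigenvalue (with eigenvector e_n), so {d_n} ⊂ sigma(M); the spectrum is closed, so its closure is too; and for lambda not in the closure, (M - lambda I) has bounded inverse (the diagonal entries 1/(d_n - lambda) are bounded). For our sequence d_n = 28 - 9/n, n = 1, 2, 3, ...:
  - {d_n} = {28 - 9/n : n ≥ 1}; the only limit point is 28
  - closure = {28 - 9/n : n ≥ 1} ∪ {28}
For the norm: a diagonal operator has ||M|| = sup_n |d_n|. Here d_n = 28 - 9/n increases monotonically from d_1 = 19 toward 28, with all terms in [19, 28); so sup_n |d_n| = 28 (the supremum is the limit, not attained). So ||M|| = 28.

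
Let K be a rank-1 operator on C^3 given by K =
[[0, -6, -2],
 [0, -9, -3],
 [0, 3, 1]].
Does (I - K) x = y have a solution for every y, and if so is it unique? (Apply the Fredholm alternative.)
(I - K) is invertible (det(I - K) = 9 ≠ 0), so for every y in C^3 the equation (I - K) x = y has a unique solution.

K has rank 1, so it is an outer product K = u v^T: every row of K is a multiple of one row vector. Reading off the entries, u = (2, 3, -1) and v = (0, -3, -1) (row i of K equals u_i·v^T). A rank-one matrix u v^T satisfies K u = u (v·u) and kills the (2)-dimensional subspace v^⊥, so its characteristic polynomial is lambda^2 (lambda - v·u) with v·u = tr K = -8. Hence the eigenvalues of I - K are 1 (multiplicity 2) and 1 - (-8) = 9, so det(I - K) = 9. (Direct check: I - K =
[[1, 6, 2],
 [0, 10, 3],
 [0, -3, 0]]
has determinant 9.) The finite-dimensional Fredholm alternative says: either (I - K) is invertible, or ker(I - K) ≠ {0} and then range(I - K) = ker((I - K)^*)^⊥, with dim ker(I - K) = dim ker((I - K)^*). Since det(I - K) ≠ 0, 1 is not an eigenvalue of K and ker(I - K) = {0}, so we are in the first case: for every y there is a unique x = (I - K)^(-1) y. Explicitly, by the Sherman–Morrison formula, (I - u v^T)^(-1) = I + u v^T/(1 - v·u), i.e. (I - K)^(-1) = I + K/(9).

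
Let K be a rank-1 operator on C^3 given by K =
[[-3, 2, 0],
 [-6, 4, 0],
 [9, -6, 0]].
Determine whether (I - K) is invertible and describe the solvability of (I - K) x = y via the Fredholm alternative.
(I - K) is singular (det(I - K) = 0, i.e. 1 ∈ sigma(K)). (I - K) x = y is solvable iff y ⊥ ker((I - K)^*) = span{(-3, 2, 0)}, i.e. iff -3y_1 + 2y_2 = 0. When solvable, the solutions are x = y + c·(1, 2, -3), c arbitrary (ker(I - K) = span{(1, 2, -3)}, dimension 1).

K has rank 1, so it is an outer product K = u v^T: every row of K is a multiple of one row vector. Reading off the entries, u = (1, 2, -3) and v = (-3, 2, 0) (row i of K equals u_i·v^T). A rank-one matrix u v^T satisfies K u = u (v·u) and kills the (2)-dimensional subspace v^⊥, so its characteristic polynomial is lambda^2 (lambda - v·u) with v·u = tr K = 1. Hence the eigenvalues of I - K are 1 (multiplicity 2) and 1 - (1) = 0, so det(I - K) = 0. (Direct check: I - K =
[[4, -2, 0],
 [6, -3, 0],
 [-9, 6, 1]]
has determinant 0.) So 1 is an eigenvalue of K and (I - K) is not invertible. The finite-dimensional Fredholm alternative says: either (I - K) is invertible, or ker(I - K) ≠ {0} and then range(I - K) = ker((I - K)^*)^⊥, with dim ker(I - K) = dim ker((I - K)^*). We are in the second case, so we need both kernels. Kernel of I - K: (I - K) u = u - u (v·u) = u - u = 0, so ker(I - K) = span{u} = span{(1, 2, -3)} (it is exactly 1-dimensional because rank(I - K) = 2). Kernel of the adjoint: K is real, so (I - K)^* = I - K^T = I - v u^T, and (I - v u^T) v = v - v (u·v) = 0; hence ker((I - K)^*) = span{v} = span{(-3, 2, 0)}. Therefore (I - K) x = y is solvable iff <y, v> = 0, i.e. iff -3y_1 + 2y_2 = 0. When this holds, K y = u (v·y) = 0, so (I - K) y = y and x = y is a particular solution; the full solution set is the line x = y + c·u = y + c·(1, 2, -3), c ∈ C.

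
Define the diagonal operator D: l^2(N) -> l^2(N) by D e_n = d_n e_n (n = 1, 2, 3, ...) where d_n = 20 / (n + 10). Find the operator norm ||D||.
||D|| = 20/11 (attained at n = 1)

For D diagonal, ||D|| = sup_n |d_n| = sup_n 20/(n + 10). This is positive and strictly decreasing in n, so the supremum is attained at n = 1: d_1 = 20/(1 + 10) = 20/11. Hence ||D|| = 20/11.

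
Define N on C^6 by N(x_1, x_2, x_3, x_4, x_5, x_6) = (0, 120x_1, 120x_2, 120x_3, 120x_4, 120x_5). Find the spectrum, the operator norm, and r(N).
sigma(N) = {0}; ||N|| = 120; r(N) = 0. (N is nilpotent with N^6 = 0.)

On C^6, N is a strictly lower-triangular matrix with 120 on the subdiagonal and zeros elsewhere, so its characteristic polynomial is lambda^6 and every eigenvalue is 0: sigma(N) = {0}. For the operator norm, N e_i = 120e_{i+1} for i = 1, ..., 5 and N e_6 = 0, so the singular values of N are 120 (with multiplicity 5) and 0; hence ||N|| = 120. The spectral radius r(N) = max|lambda| = 0. Note ||N|| > r(N) — characteristic of non-normal nilpotent operators. Indeed N^6 = 0.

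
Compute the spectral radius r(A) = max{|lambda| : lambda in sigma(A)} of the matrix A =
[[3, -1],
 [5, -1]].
r(A) = sqrt(2) ≈ 1.4142

The eigenvalues of A are the roots of its characteristic polynomial. With M = A (coefficients from the trace and determinant):
  p(λ) = det(λ I - M) = λ^2 - 2λ + 2.
For λ^2 - 2λ + 2 the discriminant is -4. It is negative, so the roots are the complex-conjugate pair λ = 1 ± (sqrt(4)/2) i ≈ 1 ± 1i. For a conjugate pair the product of the roots equals the constant term, so |λ|^2 = 2 and |λ| = sqrt(2) ≈ 1.4142.
Thus the eigenvalues (to 4 decimals) are 1 ± 1i (modulus 1.4142). The spectral radius is the largest modulus: r(A) = sqrt(2) ≈ 1.4142. (Cross-check: r(A) ≤ ||A||_2 ≈ 5.9907; equality holds whenever A is normal, though it can also hold for some non-normal A.)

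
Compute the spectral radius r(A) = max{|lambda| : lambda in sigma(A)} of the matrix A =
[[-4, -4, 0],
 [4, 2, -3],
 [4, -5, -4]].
r(A) ≈ 5.1449

The eigenvalues of A are the roots of its characteristic polynomial. With M = A (coefficients from the trace, the sum of principal 2x2 minors, and det A):
  p(λ) = det(λ I - M) = λ^3 + 6λ^2 + λ - 76.
No integer candidate from the rational root theorem (±divisors of 76) is a root, so the roots are irrational. The cubic discriminant is Δ = -98464 < 0, so there is one real root and a complex-conjugate pair. p(2) = -42 and p(3) = 8 have opposite signs, so a root lies in (2, 3); Newton's method refines it to λ ≈ 2.8711. Dividing out (λ - (2.8711)) leaves approximately λ^2 + 8.8711λ + 26.4703. For λ^2 + 8.8711λ + 26.4703 the discriminant is -27.1841. It is negative, so the remaining roots are the complex-conjugate pair λ ≈ -4.4356 ± 2.6069i. Their product equals the constant term, so |λ|^2 ≈ 26.4703 and |λ| ≈ 5.1449.
Thus the eigenvalues (to 4 decimals) are 2.8711 (modulus 2.8711); -4.4356 ± 2.6069i (modulus 5.1449). The spectral radius is the largest modulus: r(A) ≈ 5.1449. (Cross-check: r(A) ≤ ||A||_2 ≈ 8.2333; equality holds whenever A is normal, though it can also hold for some non-normal A.)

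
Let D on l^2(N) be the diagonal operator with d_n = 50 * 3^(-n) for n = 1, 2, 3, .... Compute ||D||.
||D|| = 50/3 (attained at n = 1)

For D diagonal, ||D|| = sup_n |d_n|. The sequence d_n = 50 * 3^(-n) is positive and strictly decreasing (ratio 3^(-1) < 1), so the supremum is d_1 = 50/3. Hence ||D|| = 50/3.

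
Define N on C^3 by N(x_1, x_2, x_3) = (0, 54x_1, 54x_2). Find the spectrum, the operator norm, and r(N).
sigma(N) = {0}; ||N|| = 54; r(N) = 0. (N is nilpotent with N^3 = 0.)

On C^3, N is a strictly lower-triangular matrix with 54 on the subdiagonal and zeros elsewhere, so its characteristic polynomial is lambda^3 and every eigenvalue is 0: sigma(N) = {0}. For the operator norm, N e_i = 54e_{i+1} for i = 1, ..., 2 and N e_3 = 0, so the singular values of N are 54 (with multiplicity 2) and 0; hence ||N|| = 54. The spectral radius r(N) = max|lambda| = 0. Note ||N|| > r(N) — characteristic of non-normal nilpotent operators. Indeed N^3 = 0.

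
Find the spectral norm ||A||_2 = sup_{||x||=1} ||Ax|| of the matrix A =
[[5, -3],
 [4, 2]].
||A||_2 = sqrt((54 + sqrt(980))/2) ≈ 6.5309 (= sqrt(largest eigenvalue of A^T A))

||A||_2 = sigma_max(A) = sqrt(lambda_max(A^T A)). Form the symmetric matrix M = A^T A =
[[41, -7],
 [-7, 13]].
Its characteristic polynomial (trace, determinant of M give the coefficients) is
  p(λ) = det(λ I - M) = λ^2 - 54λ + 484.
For λ^2 - 54λ + 484 the discriminant is 980. It is nonnegative but not a perfect square, so the roots are real and irrational: λ = (54 ± sqrt(980))/2 ≈ 42.6525, 11.3475.
So the eigenvalues of A^T A are ≈ 11.3475, 42.6525 (all ≥ 0, as they must be for A^T A). The largest is λ_max = (54 + sqrt(980))/2 ≈ 42.6525, hence ||A||_2 = sqrt(λ_max) = sqrt((54 + sqrt(980))/2) ≈ 6.5309.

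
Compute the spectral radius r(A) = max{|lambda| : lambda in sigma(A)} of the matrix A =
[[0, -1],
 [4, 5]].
r(A) = 4

The eigenvalues of A are the roots of its characteristic polynomial. With M = A (coefficients from the trace and determinant):
  p(λ) = det(λ I - M) = λ^2 - 5λ + 4.
For λ^2 - 5λ + 4 the discriminant is 9. It is a perfect square (3^2), so the roots are rational: λ = (5 ± 3)/2 = 4, 1.
Thus the eigenvalues (to 4 decimals) are 4 (modulus 4); 1 (modulus 1). The spectral radius is the largest modulus: r(A) = 4. (Cross-check: r(A) ≤ ||A||_2 ≈ 6.451; equality holds whenever A is normal, though it can also hold for some non-normal A.)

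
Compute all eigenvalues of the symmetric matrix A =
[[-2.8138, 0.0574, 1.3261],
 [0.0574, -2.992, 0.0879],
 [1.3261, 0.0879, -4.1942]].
sigma(A) ≈ {-5, -3, -2}

A is real symmetric, so its spectrum consists of real eigenvalues. Expanding the characteristic polynomial of the displayed matrix gives
  det(λ I - A) = p(λ) = λ^3 + (10)λ^2 + (31)λ + (30).
Solving p(λ) = 0 yields eigenvalues ≈ -5, -3, -2. (A is shown rounded to 4 decimals, so these recover the underlying integer eigenvalues to within that precision.)
Verification: the trace of A = -10 equals the sum of eigenvalues -10, and det(A) ≈ -30.0000 matches the eigenvalue product -30.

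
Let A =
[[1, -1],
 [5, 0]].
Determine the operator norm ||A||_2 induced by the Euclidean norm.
||A||_2 = sqrt((27 + sqrt(629))/2) ≈ 5.1029 (= sqrt(largest eigenvalue of A^T A))

||A||_2 = sigma_max(A) = sqrt(lambda_max(A^T A)). Form the symmetric matrix M = A^T A =
[[26, -1],
 [-1, 1]].
Its characteristic polynomial (trace, determinant of M give the coefficients) is
  p(λ) = det(λ I - M) = λ^2 - 27λ + 25.
For λ^2 - 27λ + 25 the discriminant is 629. It is nonnegative but not a perfect square, so the roots are real and irrational: λ = (27 ± sqrt(629))/2 ≈ 26.0399, 0.9601.
So the eigenvalues of A^T A are ≈ 0.9601, 26.0399 (all ≥ 0, as they must be for A^T A). The largest is λ_max = (27 + sqrt(629))/2 ≈ 26.0399, hence ||A||_2 = sqrt(λ_max) = sqrt((27 + sqrt(629))/2) ≈ 5.1029.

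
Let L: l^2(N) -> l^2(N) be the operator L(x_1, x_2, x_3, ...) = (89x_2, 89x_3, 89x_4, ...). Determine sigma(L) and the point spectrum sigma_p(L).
sigma(L) = closed disk {z in C : |z| ≤ 89}; sigma_p(L) = open disk {z in C : |z| < 89}

Note L = 89·V where V is the unit left shift (V x)_k = x_{k+1}; so sigma(L) = 89·sigma(V) and ||L|| = 89||V||. ||L x||^2 = 7921sum_{k≥2} |x_k|^2 ≤ 7921||x||^2, with equality on {x : x_1 = 0}, so ||L|| = 89. For any lambda with |lambda| < 89, set r = lambda/89 (|r| < 1); the vector x = (1, r, r^2, ...) is in l^2 and satisfies L x = 89(r, r^2, ...) = lambda x, so lambda is an eigenvalue. On the boundary |lambda| = 89 the geometric series diverges, so no l^2 eigenvector exists, but these lambda lie in the approximate point spectrum. Hence sigma(L) is the closed disk of radius 89 and sigma_p(L) is the open disk.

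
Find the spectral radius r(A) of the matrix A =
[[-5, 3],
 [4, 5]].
r(A) = sqrt(148)/2 ≈ 6.0828

The eigenvalues of A are the roots of its characteristic polynomial. With M = A (coefficients from the trace and determinant):
  p(λ) = det(λ I - M) = λ^2 - 37.
For λ^2 - 37 the discriminant is 148. It is nonnegative but not a perfect square, so the roots are real and irrational: λ = ± sqrt(148)/2 ≈ 6.0828, -6.0828.
Thus the eigenvalues (to 4 decimals) are 6.0828 (modulus 6.0828); -6.0828 (modulus 6.0828). The spectral radius is the largest modulus: r(A) = sqrt(148)/2 ≈ 6.0828. (Cross-check: r(A) ≤ ||A||_2 ≈ 6.6033; equality holds whenever A is normal, though it can also hold for some non-normal A.)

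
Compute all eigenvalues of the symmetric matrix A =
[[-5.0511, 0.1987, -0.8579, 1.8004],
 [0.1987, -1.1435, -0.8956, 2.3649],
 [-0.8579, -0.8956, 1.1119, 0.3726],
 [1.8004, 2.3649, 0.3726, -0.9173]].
sigma(A) ≈ {-6, -3, 1, 2}

A is real symmetric, so its spectrum consists of real eigenvalues. Expanding the characteristic polynomial of the displayed matrix gives
  det(λ I - A) = p(λ) = λ^4 + (6)λ^3 + (-7)λ^2 + (-36)λ + (35.9987).
Solving p(λ) = 0 yields eigenvalues ≈ -6, -3, 1, 2. (A is shown rounded to 4 decimals, so these recover the underlying integer eigenvalues to within that precision.)
Verification: the trace of A = -6 equals the sum of eigenvalues -6, and det(A) ≈ 35.9987 matches the eigenvalue product 36.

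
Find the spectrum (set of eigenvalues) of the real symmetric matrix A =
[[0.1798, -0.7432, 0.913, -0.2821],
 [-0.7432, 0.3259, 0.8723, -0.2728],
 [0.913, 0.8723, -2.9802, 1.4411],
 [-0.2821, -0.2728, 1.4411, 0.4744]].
sigma(A) ≈ {-4, 0, 1} (1 with multiplicity 2)

A is real symmetric, so its spectrum consists of real eigenvalues. Expanding the characteristic polynomial of the displayed matrix gives
  det(λ I - A) = p(λ) = λ^4 + (2)λ^3 + (-7)λ^2 + (4)λ + (0).
Solving p(λ) = 0 yields eigenvalues ≈ -4, 0, 1, 1. (A is shown rounded to 4 decimals, so these recover the underlying integer eigenvalues to within that precision.)
Verification: the trace of A = -2 equals the sum of eigenvalues -2, and det(A) ≈ 0.0003 matches the eigenvalue product 0.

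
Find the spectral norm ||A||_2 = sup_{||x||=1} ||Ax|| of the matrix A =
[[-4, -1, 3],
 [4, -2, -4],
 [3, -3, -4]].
||A||_2 ≈ 9.3359 (= sqrt(largest eigenvalue of A^T A))

||A||_2 = sigma_max(A) = sqrt(lambda_max(A^T A)). Form the symmetric matrix M = A^T A =
[[41, -13, -40],
 [-13, 14, 17],
 [-40, 17, 41]].
Its characteristic polynomial (trace, sum of principal 2x2 minors, determinant of M give the coefficients) is
  p(λ) = det(λ I - M) = λ^3 - 96λ^2 + 771λ - 36.
No integer candidate from the rational root theorem (±divisors of 36) is a root, so the roots are irrational. The cubic discriminant is Δ = 3565637604 > 0, so there are three distinct real roots. p(0) = -36 and p(1) = 640 have opposite signs, so a root lies in (0, 1); Newton's method refines it to λ ≈ 0.047. p(8) = 500 and p(9) = -144 have opposite signs, so a root lies in (8, 9); Newton's method refines it to λ ≈ 8.7942. p(87) = -1080 and p(88) = 5860 have opposite signs, so a root lies in (87, 88); Newton's method refines it to λ ≈ 87.1588. Check (Vieta): the three roots sum to 96, matching tr M = 96.
So the eigenvalues of A^T A are ≈ 0.047, 8.7942, 87.1588 (all ≥ 0, as they must be for A^T A). The largest is λ_max ≈ 87.1588, hence ||A||_2 = sqrt(λ_max) ≈ 9.3359.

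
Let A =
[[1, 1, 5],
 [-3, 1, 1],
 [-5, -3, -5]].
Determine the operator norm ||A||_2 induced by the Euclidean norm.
||A||_2 ≈ 8.9414 (= sqrt(largest eigenvalue of A^T A))

||A||_2 = sigma_max(A) = sqrt(lambda_max(A^T A)). Form the symmetric matrix M = A^T A =
[[35, 13, 27],
 [13, 11, 21],
 [27, 21, 51]].
Its characteristic polynomial (trace, sum of principal 2x2 minors, determinant of M give the coefficients) is
  p(λ) = det(λ I - M) = λ^3 - 97λ^2 + 1392λ - 2304.
No integer candidate from the rational root theorem (±divisors of 2304) is a root, so the roots are irrational. The cubic discriminant is Δ = 4487761152 > 0, so there are three distinct real roots. p(1) = -1008 and p(2) = 100 have opposite signs, so a root lies in (1, 2); Newton's method refines it to λ ≈ 1.9024. p(15) = 126 and p(16) = -768 have opposite signs, so a root lies in (15, 16); Newton's method refines it to λ ≈ 15.1481. p(79) = -4674 and p(80) = 256 have opposite signs, so a root lies in (79, 80); Newton's method refines it to λ ≈ 79.9495. Check (Vieta): the three roots sum to 97, matching tr M = 97.
So the eigenvalues of A^T A are ≈ 1.9024, 15.1481, 79.9495 (all ≥ 0, as they must be for A^T A). The largest is λ_max ≈ 79.9495, hence ||A||_2 = sqrt(λ_max) ≈ 8.9414.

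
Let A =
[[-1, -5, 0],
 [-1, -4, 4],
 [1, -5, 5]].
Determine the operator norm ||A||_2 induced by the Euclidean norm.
||A||_2 ≈ 9.8202 (= sqrt(largest eigenvalue of A^T A))

||A||_2 = sigma_max(A) = sqrt(lambda_max(A^T A)). Form the symmetric matrix M = A^T A =
[[3, 4, 1],
 [4, 66, -41],
 [1, -41, 41]].
Its characteristic polynomial (trace, sum of principal 2x2 minors, determinant of M give the coefficients) is
  p(λ) = det(λ I - M) = λ^3 - 110λ^2 + 1329λ - 2025.
No integer candidate from the rational root theorem (±divisors of 2025) is a root, so the roots are irrational. The cubic discriminant is Δ = 6418987569 > 0, so there are three distinct real roots. p(1) = -805 and p(2) = 201 have opposite signs, so a root lies in (1, 2); Newton's method refines it to λ ≈ 1.7824. p(11) = 615 and p(12) = -189 have opposite signs, so a root lies in (11, 12); Newton's method refines it to λ ≈ 11.7809. p(96) = -3465 and p(97) = 4571 have opposite signs, so a root lies in (96, 97); Newton's method refines it to λ ≈ 96.4367. Check (Vieta): the three roots sum to 110, matching tr M = 110.
So the eigenvalues of A^T A are ≈ 1.7824, 11.7809, 96.4367 (all ≥ 0, as they must be for A^T A). The largest is λ_max ≈ 96.4367, hence ||A||_2 = sqrt(λ_max) ≈ 9.8202.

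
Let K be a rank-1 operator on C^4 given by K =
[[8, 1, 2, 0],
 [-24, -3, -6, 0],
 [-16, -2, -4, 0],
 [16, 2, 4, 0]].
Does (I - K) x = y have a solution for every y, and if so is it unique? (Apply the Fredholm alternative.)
(I - K) is singular (det(I - K) = 0, i.e. 1 ∈ sigma(K)). (I - K) x = y is solvable iff y ⊥ ker((I - K)^*) = span{(8, 1, 2, 0)}, i.e. iff 8y_1 + y_2 + 2y_3 = 0. When solvable, the solutions are x = y + c·(1, -3, -2, 2), c arbitrary (ker(I - K) = span{(1, -3, -2, 2)}, dimension 1).

K has rank 1, so it is an outer product K = u v^T: every row of K is a multiple of one row vector. Reading off the entries, u = (1, -3, -2, 2) and v = (8, 1, 2, 0) (row i of K equals u_i·v^T). A rank-one matrix u v^T satisfies K u = u (v·u) and kills the (3)-dimensional subspace v^⊥, so its characteristic polynomial is lambda^3 (lambda - v·u) with v·u = tr K = 1. Hence the eigenvalues of I - K are 1 (multiplicity 3) and 1 - (1) = 0, so det(I - K) = 0. (Direct check: I - K =
[[-7, -1, -2, 0],
 [24, 4, 6, 0],
 [16, 2, 5, 0],
 [-16, -2, -4, 1]]
has determinant 0.) So 1 is an eigenvalue of K and (I - K) is not invertible. The finite-dimensional Fredholm alternative says: either (I - K) is invertible, or ker(I - K) ≠ {0} and then range(I - K) = ker((I - K)^*)^⊥, with dim ker(I - K) = dim ker((I - K)^*). We are in the second case, so we need both kernels. Kernel of I - K: (I - K) u = u - u (v·u) = u - u = 0, so ker(I - K) = span{u} = span{(1, -3, -2, 2)} (it is exactly 1-dimensional because rank(I - K) = 3). Kernel of the adjoint: K is real, so (I - K)^* = I - K^T = I - v u^T, and (I - v u^T) v = v - v (u·v) = 0; hence ker((I - K)^*) = span{v} = span{(8, 1, 2, 0)}. Therefore (I - K) x = y is solvable iff <y, v> = 0, i.e. iff 8y_1 + y_2 + 2y_3 = 0. When this holds, K y = u (v·y) = 0, so (I - K) y = y and x = y is a particular solution; the full solution set is the line x = y + c·u = y + c·(1, -3, -2, 2), c ∈ C.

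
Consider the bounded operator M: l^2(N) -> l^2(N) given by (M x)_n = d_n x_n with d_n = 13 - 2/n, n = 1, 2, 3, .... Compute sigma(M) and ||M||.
sigma(M) = {13 - 2/n : n ≥ 1} ∪ {13}; ||M|| = 13

A bounded diagonal operator on l^2 with diagonal entries d_n has spectrum equal to the closure of {d_n : n ≥ 1}: every d_n is an eigenvalue (with eigenvector e_n), so {d_n} ⊂ sigma(M); the spectrum is closed, so its closure is too; and for lambda not in the closure, (M - lambda I) has bounded inverse (the diagonal entries 1/(d_n - lambda) are bounded). For our sequence d_n = 13 - 2/n, n = 1, 2, 3, ...:
  - {d_n} = {13 - 2/n : n ≥ 1}; the only limit point is 13
  - closure = {13 - 2/n : n ≥ 1} ∪ {13}
For the norm: a diagonal operator has ||M|| = sup_n |d_n|. Here d_n = 13 - 2/n increases monotonically from d_1 = 11 toward 13, with all terms in [11, 13); so sup_n |d_n| = 13 (the supremum is the limit, not attained). So ||M|| = 13.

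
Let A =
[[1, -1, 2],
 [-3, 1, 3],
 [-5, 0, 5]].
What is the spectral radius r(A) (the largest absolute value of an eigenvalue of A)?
r(A) ≈ 3.0549

The eigenvalues of A are the roots of its characteristic polynomial. With M = A (coefficients from the trace, the sum of principal 2x2 minors, and det A):
  p(λ) = det(λ I - M) = λ^3 - 7λ^2 + 18λ - 15.
No integer candidate from the rational root theorem (±divisors of 15) is a root, so the roots are irrational. The cubic discriminant is Δ = -87 < 0, so there is one real root and a complex-conjugate pair. p(1) = -3 and p(2) = 1 have opposite signs, so a root lies in (1, 2); Newton's method refines it to λ ≈ 1.6074. Dividing out (λ - (1.6074)) leaves approximately λ^2 - 5.3926λ + 9.3321. For λ^2 - 5.3926λ + 9.3321 the discriminant is -8.2478. It is negative, so the remaining roots are the complex-conjugate pair λ ≈ 2.6963 ± 1.4359i. Their product equals the constant term, so |λ|^2 ≈ 9.3321 and |λ| ≈ 3.0549.
Thus the eigenvalues (to 4 decimals) are 1.6074 (modulus 1.6074); 2.6963 ± 1.4359i (modulus 3.0549). The spectral radius is the largest modulus: r(A) ≈ 3.0549. (Cross-check: r(A) ≤ ||A||_2 ≈ 8.2896; equality holds whenever A is normal, though it can also hold for some non-normal A.)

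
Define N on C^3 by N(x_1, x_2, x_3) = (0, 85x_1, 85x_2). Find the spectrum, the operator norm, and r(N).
sigma(N) = {0}; ||N|| = 85; r(N) = 0. (N is nilpotent with N^3 = 0.)

On C^3, N is a strictly lower-triangular matrix with 85 on the subdiagonal and zeros elsewhere, so its characteristic polynomial is lambda^3 and every eigenvalue is 0: sigma(N) = {0}. For the operator norm, N e_i = 85e_{i+1} for i = 1, ..., 2 and N e_3 = 0, so the singular values of N are 85 (with multiplicity 2) and 0; hence ||N|| = 85. The spectral radius r(N) = max|lambda| = 0. Note ||N|| > r(N) — characteristic of non-normal nilpotent operators. Indeed N^3 = 0.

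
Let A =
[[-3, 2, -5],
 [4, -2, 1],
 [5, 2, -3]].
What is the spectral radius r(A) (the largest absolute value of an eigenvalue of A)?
r(A) ≈ 4.5229

The eigenvalues of A are the roots of its characteristic polynomial. With M = A (coefficients from the trace, the sum of principal 2x2 minors, and det A):
  p(λ) = det(λ I - M) = λ^3 + 8λ^2 + 36λ + 68.
No integer candidate from the rational root theorem (±divisors of 68) is a root, so the roots are irrational. The cubic discriminant is Δ = -15280 < 0, so there is one real root and a complex-conjugate pair. p(-4) = -12 and p(-3) = 5 have opposite signs, so a root lies in (-4, -3); Newton's method refines it to λ ≈ -3.3241. Dividing out (λ - (-3.3241)) leaves approximately λ^2 + 4.6759λ + 20.4569. For λ^2 + 4.6759λ + 20.4569 the discriminant is -59.9632. It is negative, so the remaining roots are the complex-conjugate pair λ ≈ -2.338 ± 3.8718i. Their product equals the constant term, so |λ|^2 ≈ 20.4569 and |λ| ≈ 4.5229.
Thus the eigenvalues (to 4 decimals) are -3.3241 (modulus 3.3241); -2.338 ± 3.8718i (modulus 4.5229). The spectral radius is the largest modulus: r(A) ≈ 4.5229. (Cross-check: r(A) ≤ ||A||_2 ≈ 7.3125; equality holds whenever A is normal, though it can also hold for some non-normal A.)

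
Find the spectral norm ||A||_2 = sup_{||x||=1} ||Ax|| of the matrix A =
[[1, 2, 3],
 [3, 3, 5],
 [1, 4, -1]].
||A||_2 ≈ 7.7325 (= sqrt(largest eigenvalue of A^T A))

||A||_2 = sigma_max(A) = sqrt(lambda_max(A^T A)). Form the symmetric matrix M = A^T A =
[[11, 15, 17],
 [15, 29, 17],
 [17, 17, 35]].
Its characteristic polynomial (trace, sum of principal 2x2 minors, determinant of M give the coefficients) is
  p(λ) = det(λ I - M) = λ^3 - 75λ^2 + 916λ - 400.
No integer candidate from the rational root theorem (±divisors of 400) is a root, so the roots are irrational. The cubic discriminant is Δ = 1460708816 > 0, so there are three distinct real roots. p(0) = -400 and p(1) = 442 have opposite signs, so a root lies in (0, 1); Newton's method refines it to λ ≈ 0.4534. p(14) = 468 and p(15) = -160 have opposite signs, so a root lies in (14, 15); Newton's method refines it to λ ≈ 14.7544. p(59) = -2052 and p(60) = 560 have opposite signs, so a root lies in (59, 60); Newton's method refines it to λ ≈ 59.7921. Check (Vieta): the three roots sum to 75, matching tr M = 75.
So the eigenvalues of A^T A are ≈ 0.4534, 14.7544, 59.7921 (all ≥ 0, as they must be for A^T A). The largest is λ_max ≈ 59.7921, hence ||A||_2 = sqrt(λ_max) ≈ 7.7325.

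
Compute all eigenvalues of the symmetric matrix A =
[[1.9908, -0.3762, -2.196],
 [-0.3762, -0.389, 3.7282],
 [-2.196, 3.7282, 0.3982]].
sigma(A) ≈ {-4, 1, 5}

A is real symmetric, so its spectrum consists of real eigenvalues. Expanding the characteristic polynomial of the displayed matrix gives
  det(λ I - A) = p(λ) = λ^3 + (-2)λ^2 + (-19)λ + (20).
Solving p(λ) = 0 yields eigenvalues ≈ -4, 1, 5. (A is shown rounded to 4 decimals, so these recover the underlying integer eigenvalues to within that precision.)
Verification: the trace of A = 2 equals the sum of eigenvalues 2, and det(A) ≈ -19.9999 matches the eigenvalue product -20.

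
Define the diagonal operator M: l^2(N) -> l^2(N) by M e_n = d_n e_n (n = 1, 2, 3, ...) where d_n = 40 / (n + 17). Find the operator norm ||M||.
||M|| = 20/9 (attained at n = 1)

For M diagonal, ||M|| = sup_n |d_n| = sup_n 40/(n + 17). This is positive and strictly decreasing in n, so the supremum is attained at n = 1: d_1 = 40/(1 + 17) = 20/9. Hence ||M|| = 20/9.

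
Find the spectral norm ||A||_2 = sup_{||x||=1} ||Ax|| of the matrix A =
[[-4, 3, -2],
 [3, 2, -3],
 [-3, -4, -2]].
||A||_2 ≈ 6.181 (= sqrt(largest eigenvalue of A^T A))

||A||_2 = sigma_max(A) = sqrt(lambda_max(A^T A)). Form the symmetric matrix M = A^T A =
[[34, 6, 5],
 [6, 29, -4],
 [5, -4, 17]].
Its characteristic polynomial (trace, sum of principal 2x2 minors, determinant of M give the coefficients) is
  p(λ) = det(λ I - M) = λ^3 - 80λ^2 + 1980λ - 14641.
No integer candidate from the rational root theorem (±divisors of 14641) is a root, so the roots are irrational. The cubic discriminant is Δ = 12953413 > 0, so there are three distinct real roots. p(13) = -224 and p(14) = 143 have opposite signs, so a root lies in (13, 14); Newton's method refines it to λ ≈ 13.5843. p(28) = 31 and p(29) = -112 have opposite signs, so a root lies in (28, 29); Newton's method refines it to λ ≈ 28.2107. p(38) = -49 and p(39) = 218 have opposite signs, so a root lies in (38, 39); Newton's method refines it to λ ≈ 38.205. Check (Vieta): the three roots sum to 80, matching tr M = 80.
So the eigenvalues of A^T A are ≈ 13.5843, 28.2107, 38.205 (all ≥ 0, as they must be for A^T A). The largest is λ_max ≈ 38.205, hence ||A||_2 = sqrt(λ_max) ≈ 6.181.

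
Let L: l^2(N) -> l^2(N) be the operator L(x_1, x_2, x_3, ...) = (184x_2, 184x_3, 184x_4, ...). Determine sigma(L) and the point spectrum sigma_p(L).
sigma(L) = closed disk {z in C : |z| ≤ 184}; sigma_p(L) = open disk {z in C : |z| < 184}

Note L = 184·V where V is the unit left shift (V x)_k = x_{k+1}; so sigma(L) = 184·sigma(V) and ||L|| = 184||V||. ||L x||^2 = 33856sum_{k≥2} |x_k|^2 ≤ 33856||x||^2, with equality on {x : x_1 = 0}, so ||L|| = 184. For any lambda with |lambda| < 184, set r = lambda/184 (|r| < 1); the vector x = (1, r, r^2, ...) is in l^2 and satisfies L x = 184(r, r^2, ...) = lambda x, so lambda is an eigenvalue. On the boundary |lambda| = 184 the geometric series diverges, so no l^2 eigenvector exists, but these lambda lie in the approximate point spectrum. Hence sigma(L) is the closed disk of radius 184 and sigma_p(L) is the open disk.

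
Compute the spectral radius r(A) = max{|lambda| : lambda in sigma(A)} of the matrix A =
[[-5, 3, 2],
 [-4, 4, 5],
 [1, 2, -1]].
r(A) ≈ 4.5475

The eigenvalues of A are the roots of its characteristic polynomial. With M = A (coefficients from the trace, the sum of principal 2x2 minors, and det A):
  p(λ) = det(λ I - M) = λ^3 + 2λ^2 - 19λ - 49.
No integer candidate from the rational root theorem (±divisors of 49) is a root, so the roots are irrational. The cubic discriminant is Δ = -863 < 0, so there is one real root and a complex-conjugate pair. p(4) = -29 and p(5) = 31 have opposite signs, so a root lies in (4, 5); Newton's method refines it to λ ≈ 4.5475. Dividing out (λ - (4.5475)) leaves approximately λ^2 + 6.5475λ + 10.7751. For λ^2 + 6.5475λ + 10.7751 the discriminant is -0.2302. It is negative, so the remaining roots are the complex-conjugate pair λ ≈ -3.2738 ± 0.2399i. Their product equals the constant term, so |λ|^2 ≈ 10.7751 and |λ| ≈ 3.2825.
Thus the eigenvalues (to 4 decimals) are 4.5475 (modulus 4.5475); -3.2738 ± 0.2399i (modulus 3.2825). The spectral radius is the largest modulus: r(A) ≈ 4.5475. (Cross-check: r(A) ≤ ||A||_2 ≈ 9.5176; equality holds whenever A is normal, though it can also hold for some non-normal A.)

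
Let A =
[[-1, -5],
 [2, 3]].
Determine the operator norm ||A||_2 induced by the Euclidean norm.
||A||_2 = sqrt((39 + sqrt(1325))/2) ≈ 6.1401 (= sqrt(largest eigenvalue of A^T A))

||A||_2 = sigma_max(A) = sqrt(lambda_max(A^T A)). Form the symmetric matrix M = A^T A =
[[5, 11],
 [11, 34]].
Its characteristic polynomial (trace, determinant of M give the coefficients) is
  p(λ) = det(λ I - M) = λ^2 - 39λ + 49.
For λ^2 - 39λ + 49 the discriminant is 1325. It is nonnegative but not a perfect square, so the roots are real and irrational: λ = (39 ± sqrt(1325))/2 ≈ 37.7003, 1.2997.
So the eigenvalues of A^T A are ≈ 1.2997, 37.7003 (all ≥ 0, as they must be for A^T A). The largest is λ_max = (39 + sqrt(1325))/2 ≈ 37.7003, hence ||A||_2 = sqrt(λ_max) = sqrt((39 + sqrt(1325))/2) ≈ 6.1401.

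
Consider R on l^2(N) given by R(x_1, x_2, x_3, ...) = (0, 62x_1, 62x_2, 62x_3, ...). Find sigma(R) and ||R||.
sigma(R) = closed disk {z in C : |z| ≤ 62}; ||R|| = 62

Note R = 62·U where U is the unit right shift (U x)_k = x_{k-1} (with x_0 := 0); so ||R|| = 62||U|| and sigma(R) = 62·sigma(U). ||R x||^2 = sum_{k≥1} |62x_k|^2 = 3844||x||^2, so ||R|| = 62 and sigma(R) ⊂ {|z| ≤ 62}. For any |lambda| < 62, the equation (R - lambda I) x = 0 forces x_1 = 0, then 62x_k = lambda x_{k+1} ⇒ x = 0, so R has no eigenvalues. But (R - lambda I) is not surjective for |lambda| < 62: solving (R - lambda I) x = e_1 would require x_n proportional to (lambda/62)^(-n), which is not in l^2. So every |lambda| < 62 lies in the residual spectrum. The boundary |lambda| = 62 is in the approximate point spectrum (the spectrum is closed). Hence sigma(R) is the closed disk of radius 62.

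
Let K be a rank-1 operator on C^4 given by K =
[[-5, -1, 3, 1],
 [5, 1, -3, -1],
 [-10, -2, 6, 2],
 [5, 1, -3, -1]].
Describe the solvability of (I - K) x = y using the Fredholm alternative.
(I - K) is singular (det(I - K) = 0, i.e. 1 ∈ sigma(K)). (I - K) x = y is solvable iff y ⊥ ker((I - K)^*) = span{(-5, -1, 3, 1)}, i.e. iff -5y_1 - y_2 + 3y_3 + y_4 = 0. When solvable, the solutions are x = y + c·(1, -1, 2, -1), c arbitrary (ker(I - K) = span{(1, -1, 2, -1)}, dimension 1).

K has rank 1, so it is an outer product K = u v^T: every row of K is a multiple of one row vector. Reading off the entries, u = (1, -1, 2, -1) and v = (-5, -1, 3, 1) (row i of K equals u_i·v^T). A rank-one matrix u v^T satisfies K u = u (v·u) and kills the (3)-dimensional subspace v^⊥, so its characteristic polynomial is lambda^3 (lambda - v·u) with v·u = tr K = 1. Hence the eigenvalues of I - K are 1 (multiplicity 3) and 1 - (1) = 0, so det(I - K) = 0. (Direct check: I - K =
[[6, 1, -3, -1],
 [-5, 0, 3, 1],
 [10, 2, -5, -2],
 [-5, -1, 3, 2]]
has determinant 0.) So 1 is an eigenvalue of K and (I - K) is not invertible. The finite-dimensional Fredholm alternative says: either (I - K) is invertible, or ker(I - K) ≠ {0} and then range(I - K) = ker((I - K)^*)^⊥, with dim ker(I - K) = dim ker((I - K)^*). We are in the second case, so we need both kernels. Kernel of I - K: (I - K) u = u - u (v·u) = u - u = 0, so ker(I - K) = span{u} = span{(1, -1, 2, -1)} (it is exactly 1-dimensional because rank(I - K) = 3). Kernel of the adjoint: K is real, so (I - K)^* = I - K^T = I - v u^T, and (I - v u^T) v = v - v (u·v) = 0; hence ker((I - K)^*) = span{v} = span{(-5, -1, 3, 1)}. Therefore (I - K) x = y is solvable iff <y, v> = 0, i.e. iff -5y_1 - y_2 + 3y_3 + y_4 = 0. When this holds, K y = u (v·y) = 0, so (I - K) y = y and x = y is a particular solution; the full solution set is the line x = y + c·u = y + c·(1, -1, 2, -1), c ∈ C.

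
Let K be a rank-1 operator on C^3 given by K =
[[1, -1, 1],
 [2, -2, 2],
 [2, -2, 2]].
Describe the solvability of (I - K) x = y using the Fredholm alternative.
(I - K) is singular (det(I - K) = 0, i.e. 1 ∈ sigma(K)). (I - K) x = y is solvable iff y ⊥ ker((I - K)^*) = span{(1, -1, 1)}, i.e. iff y_1 - y_2 + y_3 = 0. When solvable, the solutions are x = y + c·(1, 2, 2), c arbitrary (ker(I - K) = span{(1, 2, 2)}, dimension 1).

K has rank 1, so it is an outer product K = u v^T: every row of K is a multiple of one row vector. Reading off the entries, u = (1, 2, 2) and v = (1, -1, 1) (row i of K equals u_i·v^T). A rank-one matrix u v^T satisfies K u = u (v·u) and kills the (2)-dimensional subspace v^⊥, so its characteristic polynomial is lambda^2 (lambda - v·u) with v·u = tr K = 1. Hence the eigenvalues of I - K are 1 (multiplicity 2) and 1 - (1) = 0, so det(I - K) = 0. (Direct check: I - K =
[[0, 1, -1],
 [-2, 3, -2],
 [-2, 2, -1]]
has determinant 0.) So 1 is an eigenvalue of K and (I - K) is not invertible. The finite-dimensional Fredholm alternative says: either (I - K) is invertible, or ker(I - K) ≠ {0} and then range(I - K) = ker((I - K)^*)^⊥, with dim ker(I - K) = dim ker((I - K)^*). We are in the second case, so we need both kernels. Kernel of I - K: (I - K) u = u - u (v·u) = u - u = 0, so ker(I - K) = span{u} = span{(1, 2, 2)} (it is exactly 1-dimensional because rank(I - K) = 2). Kernel of the adjoint: K is real, so (I - K)^* = I - K^T = I - v u^T, and (I - v u^T) v = v - v (u·v) = 0; hence ker((I - K)^*) = span{v} = span{(1, -1, 1)}. Therefore (I - K) x = y is solvable iff <y, v> = 0, i.e. iff y_1 - y_2 + y_3 = 0. When this holds, K y = u (v·y) = 0, so (I - K) y = y and x = y is a particular solution; the full solution set is the line x = y + c·u = y + c·(1, 2, 2), c ∈ C.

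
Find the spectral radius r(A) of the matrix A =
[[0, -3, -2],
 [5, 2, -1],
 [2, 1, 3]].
r(A) ≈ 4.4441

The eigenvalues of A are the roots of its characteristic polynomial. With M = A (coefficients from the trace, the sum of principal 2x2 minors, and det A):
  p(λ) = det(λ I - M) = λ^3 - 5λ^2 + 26λ - 49.
No integer candidate from the rational root theorem (±divisors of 49) is a root, so the roots are irrational. The cubic discriminant is Δ = -28071 < 0, so there is one real root and a complex-conjugate pair. p(2) = -9 and p(3) = 11 have opposite signs, so a root lies in (2, 3); Newton's method refines it to λ ≈ 2.481. Dividing out (λ - (2.481)) leaves approximately λ^2 - 2.519λ + 19.7504. For λ^2 - 2.519λ + 19.7504 the discriminant is -72.6559. It is negative, so the remaining roots are the complex-conjugate pair λ ≈ 1.2595 ± 4.2619i. Their product equals the constant term, so |λ|^2 ≈ 19.7504 and |λ| ≈ 4.4441.
Thus the eigenvalues (to 4 decimals) are 2.481 (modulus 2.481); 1.2595 ± 4.2619i (modulus 4.4441). The spectral radius is the largest modulus: r(A) ≈ 4.4441. (Cross-check: r(A) ≤ ||A||_2 ≈ 6.0417; equality holds whenever A is normal, though it can also hold for some non-normal A.)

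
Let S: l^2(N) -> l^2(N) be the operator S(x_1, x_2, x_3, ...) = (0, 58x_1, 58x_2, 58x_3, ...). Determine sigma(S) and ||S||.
sigma(S) = closed disk {z in C : |z| ≤ 58}; ||S|| = 58

Note S = 58·U where U is the unit right shift (U x)_k = x_{k-1} (with x_0 := 0); so ||S|| = 58||U|| and sigma(S) = 58·sigma(U). ||S x||^2 = sum_{k≥1} |58x_k|^2 = 3364||x||^2, so ||S|| = 58 and sigma(S) ⊂ {|z| ≤ 58}. For any |lambda| < 58, the equation (S - lambda I) x = 0 forces x_1 = 0, then 58x_k = lambda x_{k+1} ⇒ x = 0, so S has no eigenvalues. But (S - lambda I) is not surjective for |lambda| < 58: solving (S - lambda I) x = e_1 would require x_n proportional to (lambda/58)^(-n), which is not in l^2. So every |lambda| < 58 lies in the residual spectrum. The boundary |lambda| = 58 is in the approximate point spectrum (the spectrum is closed). Hence sigma(S) is the closed disk of radius 58.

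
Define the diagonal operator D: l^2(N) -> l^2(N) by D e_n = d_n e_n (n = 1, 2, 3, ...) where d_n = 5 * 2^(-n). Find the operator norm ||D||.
||D|| = 5/2 (attained at n = 1)

For D diagonal, ||D|| = sup_n |d_n|. The sequence d_n = 5 * 2^(-n) is positive and strictly decreasing (ratio 2^(-1) < 1), so the supremum is d_1 = 5/2. Hence ||D|| = 5/2.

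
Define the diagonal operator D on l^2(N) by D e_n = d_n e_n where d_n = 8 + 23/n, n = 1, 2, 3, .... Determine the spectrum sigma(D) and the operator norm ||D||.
sigma(D) = {8 + 23/n : n ≥ 1} ∪ {8}; ||D|| = 31

A bounded diagonal operator on l^2 with diagonal entries d_n has spectrum equal to the closure of {d_n : n ≥ 1}: every d_n is an eigenvalue (with eigenvector e_n), so {d_n} ⊂ sigma(D); the spectrum is closed, so its closure is too; and for lambda not in the closure, (D - lambda I) has bounded inverse (the diagonal entries 1/(d_n - lambda) are bounded). For our sequence d_n = 8 + 23/n, n = 1, 2, 3, ...:
  - {d_n} = {8 + 23/n : n ≥ 1}; the only limit point is 8
  - closure = {8 + 23/n : n ≥ 1} ∪ {8}
For the norm: a diagonal operator has ||D|| = sup_n |d_n|. Here d_n = 8 + 23/n is positive and decreasing, so sup_n |d_n| = d_1 = 8 + 23 = 31. So ||D|| = 31.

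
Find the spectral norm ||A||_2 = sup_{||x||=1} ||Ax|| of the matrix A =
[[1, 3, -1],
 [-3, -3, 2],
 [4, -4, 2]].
||A||_2 ≈ 6.5973 (= sqrt(largest eigenvalue of A^T A))

||A||_2 = sigma_max(A) = sqrt(lambda_max(A^T A)). Form the symmetric matrix M = A^T A =
[[26, -4, 1],
 [-4, 34, -17],
 [1, -17, 9]].
Its characteristic polynomial (trace, sum of principal 2x2 minors, determinant of M give the coefficients) is
  p(λ) = det(λ I - M) = λ^3 - 69λ^2 + 1118λ - 400.
No integer candidate from the rational root theorem (±divisors of 400) is a root, so the roots are irrational. The cubic discriminant is Δ = 386716036 > 0, so there are three distinct real roots. p(0) = -400 and p(1) = 650 have opposite signs, so a root lies in (0, 1); Newton's method refines it to λ ≈ 0.366. p(25) = 50 and p(26) = -400 have opposite signs, so a root lies in (25, 26); Newton's method refines it to λ ≈ 25.1096. p(43) = -400 and p(44) = 392 have opposite signs, so a root lies in (43, 44); Newton's method refines it to λ ≈ 43.5244. Check (Vieta): the three roots sum to 69, matching tr M = 69.
So the eigenvalues of A^T A are ≈ 0.366, 25.1096, 43.5244 (all ≥ 0, as they must be for A^T A). The largest is λ_max ≈ 43.5244, hence ||A||_2 = sqrt(λ_max) ≈ 6.5973.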